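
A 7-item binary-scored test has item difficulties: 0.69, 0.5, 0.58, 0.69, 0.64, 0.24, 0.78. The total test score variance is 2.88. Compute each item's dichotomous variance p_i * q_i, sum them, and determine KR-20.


For each item, compute p_i * q_i:
  Item 1: 0.69 * 0.31 = 0.2139
  Item 2: 0.5 * 0.5 = 0.25
  Item 3: 0.58 * 0.42 = 0.2436
  Item 4: 0.69 * 0.31 = 0.2139
  Item 5: 0.64 * 0.36 = 0.2304
  Item 6: 0.24 * 0.76 = 0.1824
  Item 7: 0.78 * 0.22 = 0.1716
Sum(p_i * q_i) = 0.2139 + 0.25 + 0.2436 + 0.2139 + 0.2304 + 0.1824 + 0.1716 = 1.5058
KR-20 = (k/(k-1)) * (1 - Sum(p_i*q_i) / Var_total)
= (7/6) * (1 - 1.5058/2.88)
= 1.1667 * 0.4772
KR-20 = 0.5567

0.5567


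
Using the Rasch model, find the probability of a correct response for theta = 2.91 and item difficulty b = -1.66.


theta - b = 2.91 - -1.66 = 4.57
exp(-(theta - b)) = exp(-4.57) = 0.0104
P = 1 / (1 + 0.0104)
P = 0.9897

0.9897


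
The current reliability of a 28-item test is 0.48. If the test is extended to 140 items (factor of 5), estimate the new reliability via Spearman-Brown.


r_new = (n * rxx) / (1 + (n-1) * rxx)
r_new = (5 * 0.48) / (1 + 4 * 0.48)
r_new = 2.4 / 2.92
r_new = 0.8219

0.8219


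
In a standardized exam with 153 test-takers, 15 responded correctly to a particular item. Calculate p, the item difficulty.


Item difficulty p = number correct / total examinees
p = 15 / 153
p = 0.098

0.098


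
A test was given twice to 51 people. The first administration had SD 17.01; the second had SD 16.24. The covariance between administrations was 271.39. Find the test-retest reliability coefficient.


r = cov(X,Y) / (SD_X * SD_Y)
r = 271.39 / (17.01 * 16.24)
r = 271.39 / 276.2424
r = 0.9824

0.9824


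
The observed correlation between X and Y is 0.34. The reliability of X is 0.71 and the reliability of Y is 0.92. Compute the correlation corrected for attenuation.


r_corrected = rxy / sqrt(rxx * ryy)
= 0.34 / sqrt(0.71 * 0.92)
= 0.34 / sqrt(0.6532)
= 0.34 / 0.808208
r_corrected = 0.4207

0.4207


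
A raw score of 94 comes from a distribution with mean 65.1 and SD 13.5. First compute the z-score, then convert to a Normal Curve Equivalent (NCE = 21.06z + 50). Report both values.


z = (X - mean) / SD = (94 - 65.1) / 13.5
z = 28.9 / 13.5
z = 2.1407
NCE = NCE = 21.06z + 50
Carry z at full precision (z = 28.9 / 13.5) into the conversion:
NCE = 21.06 * (28.9 / 13.5) + 50 = 608.634 / 13.5 + 50
NCE = 45.084 + 50
NCE = 95.084

95.084


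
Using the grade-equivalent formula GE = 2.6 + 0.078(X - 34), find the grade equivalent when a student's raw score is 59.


raw - median = 59 - 34 = 25
slope * diff = 0.078 * 25 = 1.95
GE = 2.6 + 1.95
GE = 4.55

4.55


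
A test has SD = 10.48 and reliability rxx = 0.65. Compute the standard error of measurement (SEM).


SEM = SD * sqrt(1 - rxx)
SEM = 10.48 * sqrt(1 - 0.65)
SEM = 10.48 * sqrt(0.35) = 10.48 * 0.591608
SEM = 6.2001

6.2001


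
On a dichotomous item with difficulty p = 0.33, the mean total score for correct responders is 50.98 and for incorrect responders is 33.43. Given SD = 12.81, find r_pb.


q = 1 - p = 0.67
rpb = ((M1 - M0) / SD) * sqrt(p * q)
rpb = ((50.98 - 33.43) / 12.81) * sqrt(0.33 * 0.67)
rpb = 0.6442

0.6442


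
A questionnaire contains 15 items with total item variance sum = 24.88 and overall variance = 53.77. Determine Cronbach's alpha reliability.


alpha = (k/(k-1)) * (1 - sum(si^2)/s_total^2)
= (15/14) * (1 - 24.88/53.77)
alpha = 0.5757

0.5757


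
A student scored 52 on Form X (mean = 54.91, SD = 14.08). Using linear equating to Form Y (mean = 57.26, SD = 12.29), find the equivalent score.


slope = SD_Y / SD_X = 12.29 / 14.08 ~ 0.8729
intercept = mean_Y - slope * mean_X = 57.26 - (12.29 / 14.08) * 54.91 ~ 9.3307
Y = slope * X + intercept. To avoid rounding drift from the rounded slope/intercept, evaluate the equivalent form Y = mean_Y + SD_Y * (X - mean_X) / SD_X at full precision:
Y = 57.26 + 12.29 * (52 - 54.91) / 14.08
Y = 57.26 - 12.29 * 2.91 / 14.08
Y = 57.26 - 35.7639 / 14.08
Y = 57.26 - 2.54
Y = 54.72

54.72


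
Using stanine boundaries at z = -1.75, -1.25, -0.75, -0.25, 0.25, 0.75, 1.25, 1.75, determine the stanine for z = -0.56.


Stanine boundaries: [-1.75, -1.25, -0.75, -0.25, 0.25, 0.75, 1.25, 1.75]
z = -0.56
Check each boundary:
  z >= -1.75 -> could be stanine 2
  z >= -1.25 -> could be stanine 3
  z >= -0.75 -> could be stanine 4
  z < -0.25
  z < 0.25
  z < 0.75
  z < 1.25
  z < 1.75
Highest qualifying boundary gives stanine = 4

4


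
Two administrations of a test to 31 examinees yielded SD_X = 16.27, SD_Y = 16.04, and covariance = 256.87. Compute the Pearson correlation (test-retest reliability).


r = cov(X,Y) / (SD_X * SD_Y)
r = 256.87 / (16.27 * 16.04)
r = 256.87 / 260.9708
r = 0.9843

0.9843


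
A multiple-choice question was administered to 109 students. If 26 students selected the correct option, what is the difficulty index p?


Item difficulty p = number correct / total examinees
p = 26 / 109
p = 0.2385

0.2385


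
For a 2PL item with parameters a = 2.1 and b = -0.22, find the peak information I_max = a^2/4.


For 2PL, max info at theta = b = -0.22
I_max = a^2 / 4 = 2.1^2 / 4
= 4.41 / 4
I_max = 1.1025

1.1025


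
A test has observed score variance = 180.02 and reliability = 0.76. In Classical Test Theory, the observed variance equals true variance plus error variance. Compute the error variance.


var_true = rxx * var_obs = 0.76 * 180.02 = 136.8152
var_error = var_obs - var_true
var_error = 180.02 - 136.8152
var_error = 43.2048

43.2048


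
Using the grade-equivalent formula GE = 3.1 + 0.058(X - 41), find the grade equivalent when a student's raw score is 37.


raw - median = 37 - 41 = -4
slope * diff = 0.058 * -4 = -0.232
GE = 3.1 + -0.232
GE = 2.868

2.868


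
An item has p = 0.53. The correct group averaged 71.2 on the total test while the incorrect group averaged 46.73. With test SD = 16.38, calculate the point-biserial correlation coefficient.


q = 1 - p = 0.47
rpb = ((M1 - M0) / SD) * sqrt(p * q)
rpb = ((71.2 - 46.73) / 16.38) * sqrt(0.53 * 0.47)
rpb = 0.7456

0.7456


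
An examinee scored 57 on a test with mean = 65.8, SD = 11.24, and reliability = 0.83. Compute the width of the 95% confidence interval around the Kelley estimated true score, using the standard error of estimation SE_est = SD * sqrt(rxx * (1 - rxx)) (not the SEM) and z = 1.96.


True score estimate = 0.83*57 + 0.17*65.8 = 58.496
SE_est = SD * sqrt(rxx * (1 - rxx)) = 11.24 * sqrt(0.83 * 0.17) = 11.24 * sqrt(0.1411) = 4.222113
CI = T_est +/- z * SE_est, so width = 2 * z * SE_est = 2 * 1.96 * 4.222113
Width = 16.5507

16.5507


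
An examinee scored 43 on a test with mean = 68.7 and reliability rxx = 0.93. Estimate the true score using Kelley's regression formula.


T_est = rxx * X + (1 - rxx) * mean
T_est = 0.93 * 43 + 0.07 * 68.7
T_est = 39.99 + 4.809
T_est = 44.799

44.799


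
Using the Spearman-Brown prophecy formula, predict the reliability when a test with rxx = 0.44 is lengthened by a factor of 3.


r_new = (n * rxx) / (1 + (n-1) * rxx)
r_new = (3 * 0.44) / (1 + 2 * 0.44)
r_new = 1.32 / 1.88
r_new = 0.7021

0.7021


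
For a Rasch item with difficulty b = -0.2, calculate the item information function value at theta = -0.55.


P = 1/(1+exp(-(-0.55--0.2))) = 0.4134
I = P*(1-P) = 0.4134 * 0.5866
I = 0.2425

0.2425


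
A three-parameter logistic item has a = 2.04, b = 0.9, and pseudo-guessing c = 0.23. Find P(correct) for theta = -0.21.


logit = 2.04*(-0.21 - 0.9) = -2.2644
P* = 1/(1 + exp(--2.2644)) = 0.0941
P = 0.23 + (1 - 0.23) * 0.0941
P = 0.3025

0.3025


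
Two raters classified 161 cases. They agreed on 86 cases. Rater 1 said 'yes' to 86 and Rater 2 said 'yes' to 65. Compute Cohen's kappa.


P_o = 86/161 = 0.534161
P_e = (86*65 + 75*96) / 25921 = 0.493422
kappa = (P_o - P_e) / (1 - P_e)
kappa = (0.534161 - 0.493422) / (1 - 0.493422)
kappa = 0.0804

0.0804


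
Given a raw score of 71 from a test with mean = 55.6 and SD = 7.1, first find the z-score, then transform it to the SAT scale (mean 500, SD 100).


z = (X - mean) / SD = (71 - 55.6) / 7.1
z = 15.4 / 7.1
z = 2.169
SAT-scale = SAT = 500 + 100z
Carry z at full precision (z = 15.4 / 7.1) into the conversion:
SAT-scale = 500 + 100 * (15.4 / 7.1) = 500 + 1540 / 7.1
SAT-scale = 500 + 216.9014
SAT-scale = 716.9014

716.9014


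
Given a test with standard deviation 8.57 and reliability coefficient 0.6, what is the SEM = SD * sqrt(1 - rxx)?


SEM = SD * sqrt(1 - rxx)
SEM = 8.57 * sqrt(1 - 0.6)
SEM = 8.57 * sqrt(0.4) = 8.57 * 0.632456
SEM = 5.4201

5.4201


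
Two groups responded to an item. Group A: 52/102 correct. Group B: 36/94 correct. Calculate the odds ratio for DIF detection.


Odds_A = 52/50 = 1.04
Odds_B = 36/58 = 0.6207
OR = Odds_A / Odds_B = 1.04 / 0.6207
Exactly, OR = (52 * 58) / (50 * 36) = 3016 / 1800
OR = 1.6756

1.6756


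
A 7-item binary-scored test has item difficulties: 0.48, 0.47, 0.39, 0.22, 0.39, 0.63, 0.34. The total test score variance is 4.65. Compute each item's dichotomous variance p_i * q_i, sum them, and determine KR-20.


For each item, compute p_i * q_i:
  Item 1: 0.48 * 0.52 = 0.2496
  Item 2: 0.47 * 0.53 = 0.2491
  Item 3: 0.39 * 0.61 = 0.2379
  Item 4: 0.22 * 0.78 = 0.1716
  Item 5: 0.39 * 0.61 = 0.2379
  Item 6: 0.63 * 0.37 = 0.2331
  Item 7: 0.34 * 0.66 = 0.2244
Sum(p_i * q_i) = 0.2496 + 0.2491 + 0.2379 + 0.1716 + 0.2379 + 0.2331 + 0.2244 = 1.6036
KR-20 = (k/(k-1)) * (1 - Sum(p_i*q_i) / Var_total)
= (7/6) * (1 - 1.6036/4.65)
= 1.1667 * 0.6551
KR-20 = 0.7643

0.7643


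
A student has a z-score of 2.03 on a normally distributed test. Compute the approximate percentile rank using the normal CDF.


CDF(z) = 0.5 * (1 + erf(z/sqrt(2)))
erf(1.4354) = 0.9576
CDF = 0.9788
Percentile rank = 0.9788 * 100 = 97.88

97.88


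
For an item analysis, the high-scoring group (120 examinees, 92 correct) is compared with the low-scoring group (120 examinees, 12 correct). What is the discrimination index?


p_upper = 92/120 = 0.7667
p_lower = 12/120 = 0.1
D = 0.7667 - 0.1 = 0.6667

0.6667


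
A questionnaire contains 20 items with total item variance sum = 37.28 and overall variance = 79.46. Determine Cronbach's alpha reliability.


alpha = (k/(k-1)) * (1 - sum(si^2)/s_total^2)
= (20/19) * (1 - 37.28/79.46)
alpha = 0.5588

0.5588


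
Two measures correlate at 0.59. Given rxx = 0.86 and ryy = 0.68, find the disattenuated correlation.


r_corrected = rxy / sqrt(rxx * ryy)
= 0.59 / sqrt(0.86 * 0.68)
= 0.59 / sqrt(0.5848)
= 0.59 / 0.764722
r_corrected = 0.7715

0.7715


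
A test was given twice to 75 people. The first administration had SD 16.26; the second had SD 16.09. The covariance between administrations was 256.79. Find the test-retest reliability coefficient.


r = cov(X,Y) / (SD_X * SD_Y)
r = 256.79 / (16.26 * 16.09)
r = 256.79 / 261.6234
r = 0.9815

0.9815


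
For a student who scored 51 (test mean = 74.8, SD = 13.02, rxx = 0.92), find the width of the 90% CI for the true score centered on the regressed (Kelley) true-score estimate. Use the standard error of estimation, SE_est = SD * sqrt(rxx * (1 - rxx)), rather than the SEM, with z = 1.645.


True score estimate = 0.92*51 + 0.08*74.8 = 52.904
SE_est = SD * sqrt(rxx * (1 - rxx)) = 13.02 * sqrt(0.92 * 0.08) = 13.02 * sqrt(0.0736) = 3.532237
CI = T_est +/- z * SE_est, so width = 2 * z * SE_est = 2 * 1.645 * 3.532237
Width = 11.6211

11.6211


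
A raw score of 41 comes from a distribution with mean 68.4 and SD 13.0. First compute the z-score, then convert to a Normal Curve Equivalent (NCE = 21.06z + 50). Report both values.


z = (X - mean) / SD = (41 - 68.4) / 13.0
z = -27.4 / 13.0
z = -2.1077
NCE = NCE = 21.06z + 50
Carry z at full precision (z = -27.4 / 13.0) into the conversion:
NCE = 21.06 * (-27.4 / 13.0) + 50 = -577.044 / 13.0 + 50
NCE = -44.388 + 50
NCE = 5.612

5.612


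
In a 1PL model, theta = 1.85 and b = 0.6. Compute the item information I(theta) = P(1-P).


P = 1/(1+exp(-(1.85-0.6))) = 0.7773
I = P*(1-P) = 0.7773 * 0.2227
I = 0.1731

0.1731


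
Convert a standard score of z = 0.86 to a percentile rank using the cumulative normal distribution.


CDF(z) = 0.5 * (1 + erf(z/sqrt(2)))
erf(0.6081) = 0.6102
CDF = 0.8051
Percentile rank = 0.8051 * 100 = 80.51

80.51


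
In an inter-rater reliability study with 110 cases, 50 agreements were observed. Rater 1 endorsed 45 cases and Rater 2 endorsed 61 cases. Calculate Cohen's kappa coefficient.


P_o = 50/110 = 0.454545
P_e = (45*61 + 65*49) / 12100 = 0.490083
kappa = (P_o - P_e) / (1 - P_e)
kappa = (0.454545 - 0.490083) / (1 - 0.490083)
kappa = -0.0697

-0.0697


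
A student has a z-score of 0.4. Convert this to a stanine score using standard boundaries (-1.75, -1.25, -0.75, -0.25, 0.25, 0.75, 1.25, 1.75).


Stanine boundaries: [-1.75, -1.25, -0.75, -0.25, 0.25, 0.75, 1.25, 1.75]
z = 0.4
Check each boundary:
  z >= -1.75 -> could be stanine 2
  z >= -1.25 -> could be stanine 3
  z >= -0.75 -> could be stanine 4
  z >= -0.25 -> could be stanine 5
  z >= 0.25 -> could be stanine 6
  z < 0.75
  z < 1.25
  z < 1.75
Highest qualifying boundary gives stanine = 6

6


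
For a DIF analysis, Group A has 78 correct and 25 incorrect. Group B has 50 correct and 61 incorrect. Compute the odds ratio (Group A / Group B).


Odds_A = 78/25 = 3.12
Odds_B = 50/61 = 0.8197
OR = Odds_A / Odds_B = 3.12 / 0.8197
Exactly, OR = (78 * 61) / (25 * 50) = 4758 / 1250
OR = 3.8064

3.8064


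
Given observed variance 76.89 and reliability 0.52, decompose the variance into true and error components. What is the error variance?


var_true = rxx * var_obs = 0.52 * 76.89 = 39.9828
var_error = var_obs - var_true
var_error = 76.89 - 39.9828
var_error = 36.9072

36.9072


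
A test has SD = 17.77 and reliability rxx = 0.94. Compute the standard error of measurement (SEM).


SEM = SD * sqrt(1 - rxx)
SEM = 17.77 * sqrt(1 - 0.94)
SEM = 17.77 * sqrt(0.06) = 17.77 * 0.244949
SEM = 4.3527

4.3527


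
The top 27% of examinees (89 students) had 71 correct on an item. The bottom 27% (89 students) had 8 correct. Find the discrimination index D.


p_upper = 71/89 = 0.7978
p_lower = 8/89 = 0.0899
D = 0.7978 - 0.0899 = 0.7079

0.7079


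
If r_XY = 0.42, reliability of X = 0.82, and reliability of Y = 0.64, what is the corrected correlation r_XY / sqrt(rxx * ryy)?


r_corrected = rxy / sqrt(rxx * ryy)
= 0.42 / sqrt(0.82 * 0.64)
= 0.42 / sqrt(0.5248)
= 0.42 / 0.724431
r_corrected = 0.5798

0.5798


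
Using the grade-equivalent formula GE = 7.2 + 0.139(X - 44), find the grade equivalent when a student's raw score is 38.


raw - median = 38 - 44 = -6
slope * diff = 0.139 * -6 = -0.834
GE = 7.2 + -0.834
GE = 6.366

6.366


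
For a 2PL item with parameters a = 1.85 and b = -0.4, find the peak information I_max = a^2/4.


For 2PL, max info at theta = b = -0.4
I_max = a^2 / 4 = 1.85^2 / 4
= 3.4225 / 4
I_max = 0.8556

0.8556


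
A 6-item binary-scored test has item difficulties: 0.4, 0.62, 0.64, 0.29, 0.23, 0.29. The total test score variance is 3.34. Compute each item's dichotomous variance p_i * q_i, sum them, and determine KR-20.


For each item, compute p_i * q_i:
  Item 1: 0.4 * 0.6 = 0.24
  Item 2: 0.62 * 0.38 = 0.2356
  Item 3: 0.64 * 0.36 = 0.2304
  Item 4: 0.29 * 0.71 = 0.2059
  Item 5: 0.23 * 0.77 = 0.1771
  Item 6: 0.29 * 0.71 = 0.2059
Sum(p_i * q_i) = 0.24 + 0.2356 + 0.2304 + 0.2059 + 0.1771 + 0.2059 = 1.2949
KR-20 = (k/(k-1)) * (1 - Sum(p_i*q_i) / Var_total)
= (6/5) * (1 - 1.2949/3.34)
= 1.2 * 0.6123
KR-20 = 0.7348

0.7348


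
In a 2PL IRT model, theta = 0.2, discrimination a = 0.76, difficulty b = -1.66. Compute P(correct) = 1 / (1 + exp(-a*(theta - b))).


a*(theta - b) = 0.76 * (0.2 - -1.66) = 1.4136
exp(-1.4136) = 0.2433
P = 1 / (1 + 0.2433)
P = 0.8043

0.8043


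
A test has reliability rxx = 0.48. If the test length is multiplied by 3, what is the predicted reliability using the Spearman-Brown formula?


r_new = (n * rxx) / (1 + (n-1) * rxx)
r_new = (3 * 0.48) / (1 + 2 * 0.48)
r_new = 1.44 / 1.96
r_new = 0.7347

0.7347


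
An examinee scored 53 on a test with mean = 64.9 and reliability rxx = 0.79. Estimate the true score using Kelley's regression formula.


T_est = rxx * X + (1 - rxx) * mean
T_est = 0.79 * 53 + 0.21 * 64.9
T_est = 41.87 + 13.629
T_est = 55.499

55.499


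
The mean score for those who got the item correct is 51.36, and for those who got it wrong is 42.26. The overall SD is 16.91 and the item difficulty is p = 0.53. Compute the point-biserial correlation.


q = 1 - p = 0.47
rpb = ((M1 - M0) / SD) * sqrt(p * q)
rpb = ((51.36 - 42.26) / 16.91) * sqrt(0.53 * 0.47)
rpb = 0.2686

0.2686


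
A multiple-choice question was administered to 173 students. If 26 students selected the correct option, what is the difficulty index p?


Item difficulty p = number correct / total examinees
p = 26 / 173
p = 0.1503

0.1503


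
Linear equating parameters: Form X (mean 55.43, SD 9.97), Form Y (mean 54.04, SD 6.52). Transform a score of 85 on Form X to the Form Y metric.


slope = SD_Y / SD_X = 6.52 / 9.97 ~ 0.654
intercept = mean_Y - slope * mean_X = 54.04 - (6.52 / 9.97) * 55.43 ~ 17.7909
Y = slope * X + intercept. To avoid rounding drift from the rounded slope/intercept, evaluate the equivalent form Y = mean_Y + SD_Y * (X - mean_X) / SD_X at full precision:
Y = 54.04 + 6.52 * (85 - 55.43) / 9.97
Y = 54.04 + 6.52 * 29.57 / 9.97
Y = 54.04 + 192.7964 / 9.97
Y = 54.04 + 19.3377
Y = 73.3777

73.3777


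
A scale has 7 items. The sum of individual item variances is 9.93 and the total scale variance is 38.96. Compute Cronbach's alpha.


alpha = (k/(k-1)) * (1 - sum(si^2)/s_total^2)
= (7/6) * (1 - 9.93/38.96)
alpha = 0.8693

0.8693


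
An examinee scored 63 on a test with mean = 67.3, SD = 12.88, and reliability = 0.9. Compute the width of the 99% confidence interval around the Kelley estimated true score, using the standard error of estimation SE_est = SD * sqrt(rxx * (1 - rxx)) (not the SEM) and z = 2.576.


True score estimate = 0.9*63 + 0.1*67.3 = 63.43
SE_est = SD * sqrt(rxx * (1 - rxx)) = 12.88 * sqrt(0.9 * 0.1) = 12.88 * sqrt(0.09) = 3.864
CI = T_est +/- z * SE_est, so width = 2 * z * SE_est = 2 * 2.576 * 3.864
Width = 19.9073

19.9073


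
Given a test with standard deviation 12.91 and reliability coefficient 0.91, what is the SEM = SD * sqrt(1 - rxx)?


SEM = SD * sqrt(1 - rxx)
SEM = 12.91 * sqrt(1 - 0.91)
SEM = 12.91 * sqrt(0.09) = 12.91 * 0.3
SEM = 3.873

3.873


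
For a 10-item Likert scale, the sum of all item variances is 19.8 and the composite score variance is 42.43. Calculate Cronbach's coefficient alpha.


alpha = (k/(k-1)) * (1 - sum(si^2)/s_total^2)
= (10/9) * (1 - 19.8/42.43)
alpha = 0.5926

0.5926


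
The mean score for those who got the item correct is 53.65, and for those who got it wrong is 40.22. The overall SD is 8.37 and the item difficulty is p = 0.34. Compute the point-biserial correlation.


q = 1 - p = 0.66
rpb = ((M1 - M0) / SD) * sqrt(p * q)
rpb = ((53.65 - 40.22) / 8.37) * sqrt(0.34 * 0.66)
rpb = 0.7601

0.7601


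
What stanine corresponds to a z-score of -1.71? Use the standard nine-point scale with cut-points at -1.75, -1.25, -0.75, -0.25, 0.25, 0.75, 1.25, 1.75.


Stanine boundaries: [-1.75, -1.25, -0.75, -0.25, 0.25, 0.75, 1.25, 1.75]
z = -1.71
Check each boundary:
  z >= -1.75 -> could be stanine 2
  z < -1.25
  z < -0.75
  z < -0.25
  z < 0.25
  z < 0.75
  z < 1.25
  z < 1.75
Highest qualifying boundary gives stanine = 2

2


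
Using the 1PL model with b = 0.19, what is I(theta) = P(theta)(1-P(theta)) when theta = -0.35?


P = 1/(1+exp(-(-0.35-0.19))) = 0.3682
I = P*(1-P) = 0.3682 * 0.6318
I = 0.2326

0.2326


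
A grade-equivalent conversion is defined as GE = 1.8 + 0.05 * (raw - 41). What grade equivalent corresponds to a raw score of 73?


raw - median = 73 - 41 = 32
slope * diff = 0.05 * 32 = 1.6
GE = 1.8 + 1.6
GE = 3.4

3.4


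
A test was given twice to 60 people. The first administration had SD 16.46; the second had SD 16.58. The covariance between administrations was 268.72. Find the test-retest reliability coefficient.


r = cov(X,Y) / (SD_X * SD_Y)
r = 268.72 / (16.46 * 16.58)
r = 268.72 / 272.9068
r = 0.9847

0.9847


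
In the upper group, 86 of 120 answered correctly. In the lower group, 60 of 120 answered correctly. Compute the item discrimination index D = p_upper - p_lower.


p_upper = 86/120 = 0.7167
p_lower = 60/120 = 0.5
D = 0.7167 - 0.5 = 0.2167

0.2167


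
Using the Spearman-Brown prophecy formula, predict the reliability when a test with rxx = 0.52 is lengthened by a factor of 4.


r_new = (n * rxx) / (1 + (n-1) * rxx)
r_new = (4 * 0.52) / (1 + 3 * 0.52)
r_new = 2.08 / 2.56
r_new = 0.8125

0.8125


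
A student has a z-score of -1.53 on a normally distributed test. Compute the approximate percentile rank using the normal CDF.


CDF(z) = 0.5 * (1 + erf(z/sqrt(2)))
erf(-1.0819) = -0.874
CDF = 0.063
Percentile rank = 0.063 * 100 = 6.3

6.3


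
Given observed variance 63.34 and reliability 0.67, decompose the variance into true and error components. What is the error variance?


var_true = rxx * var_obs = 0.67 * 63.34 = 42.4378
var_error = var_obs - var_true
var_error = 63.34 - 42.4378
var_error = 20.9022

20.9022


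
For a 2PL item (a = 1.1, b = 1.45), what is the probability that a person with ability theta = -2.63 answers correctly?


a*(theta - b) = 1.1 * (-2.63 - 1.45) = -4.488
exp(--4.488) = 88.9434
P = 1 / (1 + 88.9434)
P = 0.0111

0.0111


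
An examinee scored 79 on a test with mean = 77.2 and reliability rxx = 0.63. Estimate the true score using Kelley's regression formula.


T_est = rxx * X + (1 - rxx) * mean
T_est = 0.63 * 79 + 0.37 * 77.2
T_est = 49.77 + 28.564
T_est = 78.334

78.334


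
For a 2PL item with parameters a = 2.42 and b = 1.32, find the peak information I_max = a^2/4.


For 2PL, max info at theta = b = 1.32
I_max = a^2 / 4 = 2.42^2 / 4
= 5.8564 / 4
I_max = 1.4641

1.4641


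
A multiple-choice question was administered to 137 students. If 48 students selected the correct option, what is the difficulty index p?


Item difficulty p = number correct / total examinees
p = 48 / 137
p = 0.3504

0.3504


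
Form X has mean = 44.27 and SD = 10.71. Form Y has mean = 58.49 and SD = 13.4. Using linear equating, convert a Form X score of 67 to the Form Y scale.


slope = SD_Y / SD_X = 13.4 / 10.71 ~ 1.2512
intercept = mean_Y - slope * mean_X = 58.49 - (13.4 / 10.71) * 44.27 ~ 3.1008
Y = slope * X + intercept. To avoid rounding drift from the rounded slope/intercept, evaluate the equivalent form Y = mean_Y + SD_Y * (X - mean_X) / SD_X at full precision:
Y = 58.49 + 13.4 * (67 - 44.27) / 10.71
Y = 58.49 + 13.4 * 22.73 / 10.71
Y = 58.49 + 304.582 / 10.71
Y = 58.49 + 28.439
Y = 86.929

86.929


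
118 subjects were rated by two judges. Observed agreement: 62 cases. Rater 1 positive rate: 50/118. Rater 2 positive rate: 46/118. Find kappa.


P_o = 62/118 = 0.525424
P_e = (50*46 + 68*72) / 13924 = 0.516806
kappa = (P_o - P_e) / (1 - P_e)
kappa = (0.525424 - 0.516806) / (1 - 0.516806)
kappa = 0.0178

0.0178


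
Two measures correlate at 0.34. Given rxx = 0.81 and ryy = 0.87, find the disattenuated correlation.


r_corrected = rxy / sqrt(rxx * ryy)
= 0.34 / sqrt(0.81 * 0.87)
= 0.34 / sqrt(0.7047)
= 0.34 / 0.839464
r_corrected = 0.405

0.405


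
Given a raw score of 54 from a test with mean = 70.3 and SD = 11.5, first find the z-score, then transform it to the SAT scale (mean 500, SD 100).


z = (X - mean) / SD = (54 - 70.3) / 11.5
z = -16.3 / 11.5
z = -1.4174
SAT-scale = SAT = 500 + 100z
Carry z at full precision (z = -16.3 / 11.5) into the conversion:
SAT-scale = 500 + 100 * (-16.3 / 11.5) = 500 + -1630 / 11.5
SAT-scale = 500 + -141.7391
SAT-scale = 358.2609

358.2609


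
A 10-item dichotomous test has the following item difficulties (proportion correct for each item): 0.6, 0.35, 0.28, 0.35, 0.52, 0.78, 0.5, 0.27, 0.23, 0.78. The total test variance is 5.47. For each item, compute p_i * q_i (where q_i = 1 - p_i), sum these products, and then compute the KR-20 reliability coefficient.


For each item, compute p_i * q_i:
  Item 1: 0.6 * 0.4 = 0.24
  Item 2: 0.35 * 0.65 = 0.2275
  Item 3: 0.28 * 0.72 = 0.2016
  Item 4: 0.35 * 0.65 = 0.2275
  Item 5: 0.52 * 0.48 = 0.2496
  Item 6: 0.78 * 0.22 = 0.1716
  Item 7: 0.5 * 0.5 = 0.25
  Item 8: 0.27 * 0.73 = 0.1971
  Item 9: 0.23 * 0.77 = 0.1771
  Item 10: 0.78 * 0.22 = 0.1716
Sum(p_i * q_i) = 0.24 + 0.2275 + 0.2016 + 0.2275 + 0.2496 + 0.1716 + 0.25 + 0.1971 + 0.1771 + 0.1716 = 2.1136
KR-20 = (k/(k-1)) * (1 - Sum(p_i*q_i) / Var_total)
= (10/9) * (1 - 2.1136/5.47)
= 1.1111 * 0.6136
KR-20 = 0.6818

0.6818


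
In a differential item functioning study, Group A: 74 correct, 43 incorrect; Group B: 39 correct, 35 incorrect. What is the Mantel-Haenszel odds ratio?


Odds_A = 74/43 = 1.7209
Odds_B = 39/35 = 1.1143
OR = Odds_A / Odds_B = 1.7209 / 1.1143
Exactly, OR = (74 * 35) / (43 * 39) = 2590 / 1677
OR = 1.5444

1.5444


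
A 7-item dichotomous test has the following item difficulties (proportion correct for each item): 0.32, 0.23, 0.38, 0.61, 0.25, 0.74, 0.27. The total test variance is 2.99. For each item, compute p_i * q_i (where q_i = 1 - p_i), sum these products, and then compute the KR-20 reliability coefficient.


For each item, compute p_i * q_i:
  Item 1: 0.32 * 0.68 = 0.2176
  Item 2: 0.23 * 0.77 = 0.1771
  Item 3: 0.38 * 0.62 = 0.2356
  Item 4: 0.61 * 0.39 = 0.2379
  Item 5: 0.25 * 0.75 = 0.1875
  Item 6: 0.74 * 0.26 = 0.1924
  Item 7: 0.27 * 0.73 = 0.1971
Sum(p_i * q_i) = 0.2176 + 0.1771 + 0.2356 + 0.2379 + 0.1875 + 0.1924 + 0.1971 = 1.4452
KR-20 = (k/(k-1)) * (1 - Sum(p_i*q_i) / Var_total)
= (7/6) * (1 - 1.4452/2.99)
= 1.1667 * 0.5167
KR-20 = 0.6028

0.6028


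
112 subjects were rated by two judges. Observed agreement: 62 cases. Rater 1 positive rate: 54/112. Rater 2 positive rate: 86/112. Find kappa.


P_o = 62/112 = 0.553571
P_e = (54*86 + 58*26) / 12544 = 0.490434
kappa = (P_o - P_e) / (1 - P_e)
kappa = (0.553571 - 0.490434) / (1 - 0.490434)
kappa = 0.1239

0.1239


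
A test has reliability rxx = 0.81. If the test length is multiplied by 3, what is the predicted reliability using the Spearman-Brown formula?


r_new = (n * rxx) / (1 + (n-1) * rxx)
r_new = (3 * 0.81) / (1 + 2 * 0.81)
r_new = 2.43 / 2.62
r_new = 0.9275

0.9275


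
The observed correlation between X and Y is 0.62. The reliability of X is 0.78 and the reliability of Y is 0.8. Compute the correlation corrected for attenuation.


r_corrected = rxy / sqrt(rxx * ryy)
= 0.62 / sqrt(0.78 * 0.8)
= 0.62 / sqrt(0.624)
= 0.62 / 0.789937
r_corrected = 0.7849

0.7849


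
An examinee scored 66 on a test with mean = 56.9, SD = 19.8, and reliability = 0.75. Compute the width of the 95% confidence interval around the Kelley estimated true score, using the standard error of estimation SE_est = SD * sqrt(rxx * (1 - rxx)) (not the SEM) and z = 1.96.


True score estimate = 0.75*66 + 0.25*56.9 = 63.725
SE_est = SD * sqrt(rxx * (1 - rxx)) = 19.8 * sqrt(0.75 * 0.25) = 19.8 * sqrt(0.1875) = 8.573651
CI = T_est +/- z * SE_est, so width = 2 * z * SE_est = 2 * 1.96 * 8.573651
Width = 33.6087

33.6087


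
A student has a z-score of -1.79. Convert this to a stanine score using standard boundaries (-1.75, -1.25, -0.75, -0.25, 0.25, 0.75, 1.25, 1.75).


Stanine boundaries: [-1.75, -1.25, -0.75, -0.25, 0.25, 0.75, 1.25, 1.75]
z = -1.79
Check each boundary:
  z < -1.75
  z < -1.25
  z < -0.75
  z < -0.25
  z < 0.25
  z < 0.75
  z < 1.25
  z < 1.75
Highest qualifying boundary gives stanine = 1

1


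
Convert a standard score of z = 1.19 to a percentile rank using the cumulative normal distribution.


CDF(z) = 0.5 * (1 + erf(z/sqrt(2)))
erf(0.8415) = 0.766
CDF = 0.883
Percentile rank = 0.883 * 100 = 88.3

88.3


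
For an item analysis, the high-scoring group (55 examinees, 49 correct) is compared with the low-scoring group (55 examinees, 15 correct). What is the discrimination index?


p_upper = 49/55 = 0.8909
p_lower = 15/55 = 0.2727
D = 0.8909 - 0.2727 = 0.6182

0.6182


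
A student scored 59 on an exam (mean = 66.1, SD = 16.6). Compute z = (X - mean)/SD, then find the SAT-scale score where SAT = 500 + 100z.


z = (X - mean) / SD = (59 - 66.1) / 16.6
z = -7.1 / 16.6
z = -0.4277
SAT-scale = SAT = 500 + 100z
Carry z at full precision (z = -7.1 / 16.6) into the conversion:
SAT-scale = 500 + 100 * (-7.1 / 16.6) = 500 + -710 / 16.6
SAT-scale = 500 + -42.7711
SAT-scale = 457.2289

457.2289


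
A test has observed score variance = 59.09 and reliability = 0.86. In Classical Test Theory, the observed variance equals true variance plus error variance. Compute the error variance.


var_true = rxx * var_obs = 0.86 * 59.09 = 50.8174
var_error = var_obs - var_true
var_error = 59.09 - 50.8174
var_error = 8.2726

8.2726


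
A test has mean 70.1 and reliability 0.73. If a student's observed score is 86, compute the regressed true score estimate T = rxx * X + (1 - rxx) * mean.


T_est = rxx * X + (1 - rxx) * mean
T_est = 0.73 * 86 + 0.27 * 70.1
T_est = 62.78 + 18.927
T_est = 81.707

81.707


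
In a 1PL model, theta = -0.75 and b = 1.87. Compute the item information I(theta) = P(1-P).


P = 1/(1+exp(-(-0.75-1.87))) = 0.0679
I = P*(1-P) = 0.0679 * 0.9321
I = 0.0633

0.0633


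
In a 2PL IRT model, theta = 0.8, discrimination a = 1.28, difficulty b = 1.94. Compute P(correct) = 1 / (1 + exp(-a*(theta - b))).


a*(theta - b) = 1.28 * (0.8 - 1.94) = -1.4592
exp(--1.4592) = 4.3025
P = 1 / (1 + 4.3025)
P = 0.1886

0.1886


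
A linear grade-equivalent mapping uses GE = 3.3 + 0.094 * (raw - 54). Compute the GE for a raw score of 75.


raw - median = 75 - 54 = 21
slope * diff = 0.094 * 21 = 1.974
GE = 3.3 + 1.974
GE = 5.274

5.274


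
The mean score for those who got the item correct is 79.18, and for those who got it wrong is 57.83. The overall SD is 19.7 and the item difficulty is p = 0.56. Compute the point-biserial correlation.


q = 1 - p = 0.44
rpb = ((M1 - M0) / SD) * sqrt(p * q)
rpb = ((79.18 - 57.83) / 19.7) * sqrt(0.56 * 0.44)
rpb = 0.538

0.538


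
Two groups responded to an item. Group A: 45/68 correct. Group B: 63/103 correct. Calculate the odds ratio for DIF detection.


Odds_A = 45/23 = 1.9565
Odds_B = 63/40 = 1.575
OR = Odds_A / Odds_B = 1.9565 / 1.575
Exactly, OR = (45 * 40) / (23 * 63) = 1800 / 1449
OR = 1.2422

1.2422


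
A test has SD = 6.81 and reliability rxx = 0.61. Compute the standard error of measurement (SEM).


SEM = SD * sqrt(1 - rxx)
SEM = 6.81 * sqrt(1 - 0.61)
SEM = 6.81 * sqrt(0.39) = 6.81 * 0.6245
SEM = 4.2528

4.2528


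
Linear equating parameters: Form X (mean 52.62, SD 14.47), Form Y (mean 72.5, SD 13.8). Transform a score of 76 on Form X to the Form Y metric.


slope = SD_Y / SD_X = 13.8 / 14.47 ~ 0.9537
intercept = mean_Y - slope * mean_X = 72.5 - (13.8 / 14.47) * 52.62 ~ 22.3164
Y = slope * X + intercept. To avoid rounding drift from the rounded slope/intercept, evaluate the equivalent form Y = mean_Y + SD_Y * (X - mean_X) / SD_X at full precision:
Y = 72.5 + 13.8 * (76 - 52.62) / 14.47
Y = 72.5 + 13.8 * 23.38 / 14.47
Y = 72.5 + 322.644 / 14.47
Y = 72.5 + 22.2974
Y = 94.7974

94.7974


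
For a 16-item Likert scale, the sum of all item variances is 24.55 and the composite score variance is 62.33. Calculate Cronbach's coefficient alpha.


alpha = (k/(k-1)) * (1 - sum(si^2)/s_total^2)
= (16/15) * (1 - 24.55/62.33)
alpha = 0.6465

0.6465


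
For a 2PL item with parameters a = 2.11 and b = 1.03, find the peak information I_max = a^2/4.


For 2PL, max info at theta = b = 1.03
I_max = a^2 / 4 = 2.11^2 / 4
= 4.4521 / 4
I_max = 1.113

1.113


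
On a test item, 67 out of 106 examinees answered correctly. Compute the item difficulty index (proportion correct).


Item difficulty p = number correct / total examinees
p = 67 / 106
p = 0.6321

0.6321


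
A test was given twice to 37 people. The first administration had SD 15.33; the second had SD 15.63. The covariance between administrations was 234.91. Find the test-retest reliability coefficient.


r = cov(X,Y) / (SD_X * SD_Y)
r = 234.91 / (15.33 * 15.63)
r = 234.91 / 239.6079
r = 0.9804

0.9804


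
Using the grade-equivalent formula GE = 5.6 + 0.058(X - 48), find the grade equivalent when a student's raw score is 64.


raw - median = 64 - 48 = 16
slope * diff = 0.058 * 16 = 0.928
GE = 5.6 + 0.928
GE = 6.528

6.528


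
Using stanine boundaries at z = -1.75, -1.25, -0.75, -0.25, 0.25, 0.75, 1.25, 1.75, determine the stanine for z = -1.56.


Stanine boundaries: [-1.75, -1.25, -0.75, -0.25, 0.25, 0.75, 1.25, 1.75]
z = -1.56
Check each boundary:
  z >= -1.75 -> could be stanine 2
  z < -1.25
  z < -0.75
  z < -0.25
  z < 0.25
  z < 0.75
  z < 1.25
  z < 1.75
Highest qualifying boundary gives stanine = 2

2


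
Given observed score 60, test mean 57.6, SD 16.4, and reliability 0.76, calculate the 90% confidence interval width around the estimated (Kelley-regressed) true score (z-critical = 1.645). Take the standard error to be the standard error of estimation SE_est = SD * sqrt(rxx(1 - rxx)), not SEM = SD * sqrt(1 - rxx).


True score estimate = 0.76*60 + 0.24*57.6 = 59.424
SE_est = SD * sqrt(rxx * (1 - rxx)) = 16.4 * sqrt(0.76 * 0.24) = 16.4 * sqrt(0.1824) = 7.004163
CI = T_est +/- z * SE_est, so width = 2 * z * SE_est = 2 * 1.645 * 7.004163
Width = 23.0437

23.0437


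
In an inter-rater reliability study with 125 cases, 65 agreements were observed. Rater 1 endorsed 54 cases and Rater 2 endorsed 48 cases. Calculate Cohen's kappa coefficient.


P_o = 65/125 = 0.52
P_e = (54*48 + 71*77) / 15625 = 0.515776
kappa = (P_o - P_e) / (1 - P_e)
kappa = (0.52 - 0.515776) / (1 - 0.515776)
kappa = 0.0087

0.0087


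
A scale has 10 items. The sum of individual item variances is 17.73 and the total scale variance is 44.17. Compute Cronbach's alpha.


alpha = (k/(k-1)) * (1 - sum(si^2)/s_total^2)
= (10/9) * (1 - 17.73/44.17)
alpha = 0.6651

0.6651


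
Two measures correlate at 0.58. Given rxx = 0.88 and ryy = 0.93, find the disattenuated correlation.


r_corrected = rxy / sqrt(rxx * ryy)
= 0.58 / sqrt(0.88 * 0.93)
= 0.58 / sqrt(0.8184)
= 0.58 / 0.904655
r_corrected = 0.6411

0.6411


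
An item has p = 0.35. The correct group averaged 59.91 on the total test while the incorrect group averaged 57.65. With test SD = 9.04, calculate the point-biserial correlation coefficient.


q = 1 - p = 0.65
rpb = ((M1 - M0) / SD) * sqrt(p * q)
rpb = ((59.91 - 57.65) / 9.04) * sqrt(0.35 * 0.65)
rpb = 0.1192

0.1192


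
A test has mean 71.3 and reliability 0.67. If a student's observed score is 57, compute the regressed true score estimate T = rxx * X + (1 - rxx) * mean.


T_est = rxx * X + (1 - rxx) * mean
T_est = 0.67 * 57 + 0.33 * 71.3
T_est = 38.19 + 23.529
T_est = 61.719

61.719


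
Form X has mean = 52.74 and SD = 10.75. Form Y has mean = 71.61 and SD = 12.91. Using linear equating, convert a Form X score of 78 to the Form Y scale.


slope = SD_Y / SD_X = 12.91 / 10.75 ~ 1.2009
intercept = mean_Y - slope * mean_X = 71.61 - (12.91 / 10.75) * 52.74 ~ 8.2729
Y = slope * X + intercept. To avoid rounding drift from the rounded slope/intercept, evaluate the equivalent form Y = mean_Y + SD_Y * (X - mean_X) / SD_X at full precision:
Y = 71.61 + 12.91 * (78 - 52.74) / 10.75
Y = 71.61 + 12.91 * 25.26 / 10.75
Y = 71.61 + 326.1066 / 10.75
Y = 71.61 + 30.3355
Y = 101.9455

101.9455


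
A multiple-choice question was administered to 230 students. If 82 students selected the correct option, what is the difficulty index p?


Item difficulty p = number correct / total examinees
p = 82 / 230
p = 0.3565

0.3565


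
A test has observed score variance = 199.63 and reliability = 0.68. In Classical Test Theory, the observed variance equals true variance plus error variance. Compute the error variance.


var_true = rxx * var_obs = 0.68 * 199.63 = 135.7484
var_error = var_obs - var_true
var_error = 199.63 - 135.7484
var_error = 63.8816

63.8816


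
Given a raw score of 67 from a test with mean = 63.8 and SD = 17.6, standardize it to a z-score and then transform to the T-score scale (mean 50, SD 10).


z = (X - mean) / SD = (67 - 63.8) / 17.6
z = 3.2 / 17.6
z = 0.1818
T-score = T = 50 + 10z
Carry z at full precision (z = 3.2 / 17.6) into the conversion:
T-score = 50 + 10 * (3.2 / 17.6) = 50 + 32 / 17.6
T-score = 50 + 1.8182
T-score = 51.8182

51.8182


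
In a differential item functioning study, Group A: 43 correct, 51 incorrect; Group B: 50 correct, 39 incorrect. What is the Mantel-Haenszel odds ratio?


Odds_A = 43/51 = 0.8431
Odds_B = 50/39 = 1.2821
OR = Odds_A / Odds_B = 0.8431 / 1.2821
Exactly, OR = (43 * 39) / (51 * 50) = 1677 / 2550
OR = 0.6576

0.6576


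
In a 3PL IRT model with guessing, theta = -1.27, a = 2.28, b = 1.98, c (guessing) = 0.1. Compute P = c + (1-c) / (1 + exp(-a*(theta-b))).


logit = 2.28*(-1.27 - 1.98) = -7.41
P* = 1/(1 + exp(--7.41)) = 0.0006
P = 0.1 + (1 - 0.1) * 0.0006
P = 0.1005

0.1005


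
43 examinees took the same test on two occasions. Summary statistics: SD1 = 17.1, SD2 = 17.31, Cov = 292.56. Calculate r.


r = cov(X,Y) / (SD_X * SD_Y)
r = 292.56 / (17.1 * 17.31)
r = 292.56 / 296.001
r = 0.9884

0.9884


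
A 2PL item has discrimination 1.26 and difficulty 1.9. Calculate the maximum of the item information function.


For 2PL, max info at theta = b = 1.9
I_max = a^2 / 4 = 1.26^2 / 4
= 1.5876 / 4
I_max = 0.3969

0.3969


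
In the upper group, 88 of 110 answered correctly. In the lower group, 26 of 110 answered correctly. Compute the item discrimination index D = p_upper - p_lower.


p_upper = 88/110 = 0.8
p_lower = 26/110 = 0.2364
D = 0.8 - 0.2364 = 0.5636

0.5636


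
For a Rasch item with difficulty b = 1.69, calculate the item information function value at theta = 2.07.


P = 1/(1+exp(-(2.07-1.69))) = 0.5939
I = P*(1-P) = 0.5939 * 0.4061
I = 0.2412

0.2412


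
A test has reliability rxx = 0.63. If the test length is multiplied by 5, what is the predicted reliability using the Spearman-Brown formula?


r_new = (n * rxx) / (1 + (n-1) * rxx)
r_new = (5 * 0.63) / (1 + 4 * 0.63)
r_new = 3.15 / 3.52
r_new = 0.8949

0.8949


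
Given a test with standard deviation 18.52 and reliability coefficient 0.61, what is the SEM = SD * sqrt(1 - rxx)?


SEM = SD * sqrt(1 - rxx)
SEM = 18.52 * sqrt(1 - 0.61)
SEM = 18.52 * sqrt(0.39) = 18.52 * 0.6245
SEM = 11.5657

11.5657


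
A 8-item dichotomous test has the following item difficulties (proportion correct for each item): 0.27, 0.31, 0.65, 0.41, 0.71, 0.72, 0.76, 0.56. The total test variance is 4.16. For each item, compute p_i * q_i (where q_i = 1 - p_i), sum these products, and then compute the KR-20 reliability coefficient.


For each item, compute p_i * q_i:
  Item 1: 0.27 * 0.73 = 0.1971
  Item 2: 0.31 * 0.69 = 0.2139
  Item 3: 0.65 * 0.35 = 0.2275
  Item 4: 0.41 * 0.59 = 0.2419
  Item 5: 0.71 * 0.29 = 0.2059
  Item 6: 0.72 * 0.28 = 0.2016
  Item 7: 0.76 * 0.24 = 0.1824
  Item 8: 0.56 * 0.44 = 0.2464
Sum(p_i * q_i) = 0.1971 + 0.2139 + 0.2275 + 0.2419 + 0.2059 + 0.2016 + 0.1824 + 0.2464 = 1.7167
KR-20 = (k/(k-1)) * (1 - Sum(p_i*q_i) / Var_total)
= (8/7) * (1 - 1.7167/4.16)
= 1.1429 * 0.5873
KR-20 = 0.6712

0.6712


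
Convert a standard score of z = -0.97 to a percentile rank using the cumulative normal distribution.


CDF(z) = 0.5 * (1 + erf(z/sqrt(2)))
erf(-0.6859) = -0.668
CDF = 0.166
Percentile rank = 0.166 * 100 = 16.6

16.6


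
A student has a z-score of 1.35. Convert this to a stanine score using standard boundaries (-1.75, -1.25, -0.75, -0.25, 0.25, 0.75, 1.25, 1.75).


Stanine boundaries: [-1.75, -1.25, -0.75, -0.25, 0.25, 0.75, 1.25, 1.75]
z = 1.35
Check each boundary:
  z >= -1.75 -> could be stanine 2
  z >= -1.25 -> could be stanine 3
  z >= -0.75 -> could be stanine 4
  z >= -0.25 -> could be stanine 5
  z >= 0.25 -> could be stanine 6
  z >= 0.75 -> could be stanine 7
  z >= 1.25 -> could be stanine 8
  z < 1.75
Highest qualifying boundary gives stanine = 8

8
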